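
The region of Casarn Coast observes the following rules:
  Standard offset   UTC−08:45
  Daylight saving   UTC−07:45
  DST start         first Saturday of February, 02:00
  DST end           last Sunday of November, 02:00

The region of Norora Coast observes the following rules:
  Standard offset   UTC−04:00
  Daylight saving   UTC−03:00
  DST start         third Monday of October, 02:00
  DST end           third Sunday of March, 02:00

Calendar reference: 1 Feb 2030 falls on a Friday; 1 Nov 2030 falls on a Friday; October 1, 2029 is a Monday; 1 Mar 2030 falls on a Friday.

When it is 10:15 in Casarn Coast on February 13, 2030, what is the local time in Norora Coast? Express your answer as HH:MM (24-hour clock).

15:00

1 February 2030 is a Friday, so the first Saturday is February 2.
1 November 2030 is a Friday, so Sundays fall on 3, 10, 17, 24; the last is November 24.
Daylight saving runs 2 February – 24 November; February 13, 2030 is inside that window, so Casarn Coast is at UTC−07:45.
10:15 Casarn Coast + 7h45m = 18:00 UTC.
1 October 2029 is a Monday, so the first Monday is October 1 and the third is October 15.
1 March 2030 is a Friday, so the first Sunday is March 3 and the third is March 17.
At the standard offset (UTC−04:00), 18:00 UTC − 4h = 14:00 Norora Coast standard time.
Daylight saving runs 15 October 2029 – 17 March 2030; the standard-time date in Norora Coast, February 13, 2030, is inside that window, so Norora Coast is at UTC−03:00.
18:00 UTC − 3h = 15:00 Norora Coast.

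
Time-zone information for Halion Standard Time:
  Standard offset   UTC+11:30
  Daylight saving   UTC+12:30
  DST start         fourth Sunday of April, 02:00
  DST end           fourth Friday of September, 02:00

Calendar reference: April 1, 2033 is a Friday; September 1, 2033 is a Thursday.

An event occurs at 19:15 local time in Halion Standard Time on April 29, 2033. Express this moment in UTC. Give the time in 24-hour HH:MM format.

06:45

1 April 2033 is a Friday, so the first Sunday is April 3 and the fourth is April 24.
1 September 2033 is a Thursday, so the first Friday is September 2 and the fourth is September 23.
April 29, 2033 lies within the daylight-saving period (24 April – 23 September), so Halion Standard Time is on daylight time, UTC+12:30.
19:15 local − 12h30m = 06:45 UTC.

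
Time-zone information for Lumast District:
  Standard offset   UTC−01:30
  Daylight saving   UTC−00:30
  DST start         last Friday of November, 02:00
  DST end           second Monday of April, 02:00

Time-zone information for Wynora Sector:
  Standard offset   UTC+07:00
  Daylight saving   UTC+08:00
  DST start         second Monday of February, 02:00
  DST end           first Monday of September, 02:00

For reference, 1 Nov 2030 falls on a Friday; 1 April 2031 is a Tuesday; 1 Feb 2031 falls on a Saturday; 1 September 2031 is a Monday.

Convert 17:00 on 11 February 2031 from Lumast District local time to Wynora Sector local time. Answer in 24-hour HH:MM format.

1 November 2030 is a Friday, so Fridays fall on 1, 8, 15, 22, 29; the last is November 29.
1 April 2031 is a Tuesday, so the first Monday is April 7 and the second is April 14.
Daylight saving runs 29 November 2030 – 14 April 2031; 11 February 2031 is inside that window, so Lumast District is at UTC−00:30.
17:00 Lumast District + 0h30m = 17:30 UTC.
1 February 2031 is a Saturday, so the first Monday is February 3 and the second is February 10.
1 September 2031 is a Monday, so the first Monday is September 1.
At the standard offset (UTC+07:00), 17:30 UTC + 7h = 00:30 Wynora Sector standard time (rolling into the next day, 12 February 2031).
Daylight saving runs 10 February – 1 September; the standard-time date in Wynora Sector, 12 February 2031, is inside that window, so Wynora Sector is at UTC+08:00.
17:30 UTC + 8h = 01:30 Wynora Sector (rolling into the next day, 12 February 2031).

01:30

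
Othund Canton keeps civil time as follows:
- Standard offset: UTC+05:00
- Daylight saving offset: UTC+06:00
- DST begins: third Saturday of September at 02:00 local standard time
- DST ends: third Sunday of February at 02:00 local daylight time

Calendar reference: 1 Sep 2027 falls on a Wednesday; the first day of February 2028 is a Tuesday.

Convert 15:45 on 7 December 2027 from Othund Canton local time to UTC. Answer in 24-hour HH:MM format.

1 September 2027 is a Wednesday, so the first Saturday is September 4 and the third is September 18.
1 February 2028 is a Tuesday, so the first Sunday is February 6 and the third is February 20.
7 December 2027 falls between 18 September 2027 and 20 February 2028, so daylight saving is in effect and Othund Canton is at UTC+06:00.
15:45 local − 6h = 09:45 UTC.

09:45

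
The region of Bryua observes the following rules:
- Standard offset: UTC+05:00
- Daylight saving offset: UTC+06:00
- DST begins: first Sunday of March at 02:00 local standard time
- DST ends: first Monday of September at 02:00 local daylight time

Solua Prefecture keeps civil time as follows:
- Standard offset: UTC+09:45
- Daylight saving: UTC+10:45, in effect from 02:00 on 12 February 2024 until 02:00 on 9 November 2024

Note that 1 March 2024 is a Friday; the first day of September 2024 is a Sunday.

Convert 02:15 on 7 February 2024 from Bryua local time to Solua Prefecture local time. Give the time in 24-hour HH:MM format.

1 March 2024 is a Friday, so the first Sunday is March 3.
1 September 2024 is a Sunday, so the first Monday is September 2.
Daylight saving runs 3 March – 2 September; 7 February 2024 is outside that window, so Bryua is on standard time at UTC+05:00.
02:15 Bryua − 5h = 21:15 UTC (rolling into the previous day, 6 February 2024).
At the standard offset (UTC+09:45), 21:15 UTC + 9h45m = 07:00 Solua Prefecture standard time (rolling into the next day, 7 February 2024).
The standard-time date in Solua Prefecture, 7 February 2024, does not fall between 12 February and 9 November, so daylight saving is not in effect and Solua Prefecture is at UTC+09:45.
21:15 UTC + 9h45m = 07:00 Solua Prefecture (rolling into the next day, 7 February 2024).

07:00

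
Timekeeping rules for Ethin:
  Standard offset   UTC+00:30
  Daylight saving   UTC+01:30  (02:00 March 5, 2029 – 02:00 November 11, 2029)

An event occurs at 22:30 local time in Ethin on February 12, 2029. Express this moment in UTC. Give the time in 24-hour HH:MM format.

22:00

February 12, 2029 does not fall between 5 March and 11 November, so daylight saving is not in effect and Ethin is at UTC+00:30.
22:30 local − 0h30m = 22:00 UTC.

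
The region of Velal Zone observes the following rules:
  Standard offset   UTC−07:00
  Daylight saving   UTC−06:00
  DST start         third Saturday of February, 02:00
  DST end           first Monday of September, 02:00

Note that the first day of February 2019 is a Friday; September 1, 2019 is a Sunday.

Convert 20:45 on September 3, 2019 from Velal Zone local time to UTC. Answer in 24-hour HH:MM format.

1 February 2019 is a Friday, so the first Saturday is February 2 and the third is February 16.
1 September 2019 is a Sunday, so the first Monday is September 2.
September 3, 2019 is outside the daylight-saving period (16 February – 2 September), so Velal Zone is on standard time, UTC−07:00.
20:45 local + 7h = 03:45 UTC (rolling into the next day, 4 September 2019).

03:45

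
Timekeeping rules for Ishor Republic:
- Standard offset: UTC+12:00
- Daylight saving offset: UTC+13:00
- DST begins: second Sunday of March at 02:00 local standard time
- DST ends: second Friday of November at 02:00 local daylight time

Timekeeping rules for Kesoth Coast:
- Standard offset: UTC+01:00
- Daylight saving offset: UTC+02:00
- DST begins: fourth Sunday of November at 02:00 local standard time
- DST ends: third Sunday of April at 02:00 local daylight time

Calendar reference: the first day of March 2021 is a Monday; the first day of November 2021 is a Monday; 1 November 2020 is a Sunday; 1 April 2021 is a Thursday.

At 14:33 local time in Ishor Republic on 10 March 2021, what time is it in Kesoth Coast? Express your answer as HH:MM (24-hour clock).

04:33

1 March 2021 is a Monday, so the first Sunday is March 7 and the second is March 14.
1 November 2021 is a Monday, so the first Friday is November 5 and the second is November 12.
Daylight saving runs 14 March – 12 November; 10 March 2021 is outside that window, so Ishor Republic is on standard time at UTC+12:00.
14:33 Ishor Republic − 12h = 02:33 UTC.
1 November 2020 is a Sunday, so the first Sunday is November 1 and the fourth is November 22.
1 April 2021 is a Thursday, so the first Sunday is April 4 and the third is April 18.
At the standard offset (UTC+01:00), 02:33 UTC + 1h = 03:33 Kesoth Coast standard time.
The standard-time date in Kesoth Coast, 10 March 2021, falls between 22 November 2020 and 18 April 2021, so daylight saving is in effect and Kesoth Coast is at UTC+02:00.
02:33 UTC + 2h = 04:33 Kesoth Coast.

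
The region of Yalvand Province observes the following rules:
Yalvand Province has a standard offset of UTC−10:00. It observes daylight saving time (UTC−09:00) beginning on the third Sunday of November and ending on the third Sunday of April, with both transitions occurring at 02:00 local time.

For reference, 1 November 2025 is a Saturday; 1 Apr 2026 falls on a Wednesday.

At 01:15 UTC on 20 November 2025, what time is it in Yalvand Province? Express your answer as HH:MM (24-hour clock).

1 November 2025 is a Saturday, so the first Sunday is November 2 and the third is November 16.
1 April 2026 is a Wednesday, so the first Sunday is April 5 and the third is April 19.
At the standard offset (UTC−10:00), 01:15 UTC − 10h = 15:15 Yalvand Province standard time (rolling into the previous day, 19 November 2025).
Daylight saving runs 16 November 2025 – 19 April 2026; the standard-time date in Yalvand Province, 19 November 2025, is inside that window, so Yalvand Province is at UTC−09:00.
01:15 UTC − 9h = 16:15 local (rolling into the previous day, 19 November 2025).

16:15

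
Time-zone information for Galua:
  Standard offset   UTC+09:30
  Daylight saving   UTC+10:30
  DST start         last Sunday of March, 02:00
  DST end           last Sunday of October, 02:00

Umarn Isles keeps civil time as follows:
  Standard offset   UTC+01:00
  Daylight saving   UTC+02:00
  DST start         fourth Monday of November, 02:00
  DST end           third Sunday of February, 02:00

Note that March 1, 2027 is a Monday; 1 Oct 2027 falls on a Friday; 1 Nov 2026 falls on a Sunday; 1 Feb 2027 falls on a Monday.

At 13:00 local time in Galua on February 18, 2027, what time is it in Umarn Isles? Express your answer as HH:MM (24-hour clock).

05:30

1 March 2027 is a Monday, so Sundays fall on 7, 14, 21, 28; the last is March 28.
1 October 2027 is a Friday, so Sundays fall on 3, 10, 17, 24, 31; the last is October 31.
February 18, 2027 is outside the daylight-saving period (28 March – 31 October), so Galua is on standard time, UTC+09:30.
13:00 Galua − 9h30m = 03:30 UTC.
1 November 2026 is a Sunday, so the first Monday is November 2 and the fourth is November 23.
1 February 2027 is a Monday, so the first Sunday is February 7 and the third is February 21.
At the standard offset (UTC+01:00), 03:30 UTC + 1h = 04:30 Umarn Isles standard time.
Daylight saving runs 23 November 2026 – 21 February 2027; the standard-time date in Umarn Isles, February 18, 2027, is inside that window, so Umarn Isles is at UTC+02:00.
03:30 UTC + 2h = 05:30 Umarn Isles.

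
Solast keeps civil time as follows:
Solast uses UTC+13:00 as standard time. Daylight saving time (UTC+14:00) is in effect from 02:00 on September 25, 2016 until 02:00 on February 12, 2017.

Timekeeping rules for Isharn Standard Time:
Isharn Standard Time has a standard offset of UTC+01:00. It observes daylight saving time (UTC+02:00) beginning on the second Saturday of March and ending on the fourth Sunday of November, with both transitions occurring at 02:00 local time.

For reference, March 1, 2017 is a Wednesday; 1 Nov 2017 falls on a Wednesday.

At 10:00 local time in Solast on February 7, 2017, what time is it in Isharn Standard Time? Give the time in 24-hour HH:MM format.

21:00

February 7, 2017 lies within the daylight-saving period (25 September 2016 – 12 February 2017), so Solast is on daylight time, UTC+14:00.
10:00 Solast − 14h = 20:00 UTC (rolling into the previous day, 6 February 2017).
1 March 2017 is a Wednesday, so the first Saturday is March 4 and the second is March 11.
1 November 2017 is a Wednesday, so the first Sunday is November 5 and the fourth is November 26.
At the standard offset (UTC+01:00), 20:00 UTC + 1h = 21:00 Isharn Standard Time standard time.
The standard-time date in Isharn Standard Time, February 6, 2017, is outside the daylight-saving period (11 March – 26 November), so Isharn Standard Time is on standard time, UTC+01:00.
20:00 UTC + 1h = 21:00 Isharn Standard Time.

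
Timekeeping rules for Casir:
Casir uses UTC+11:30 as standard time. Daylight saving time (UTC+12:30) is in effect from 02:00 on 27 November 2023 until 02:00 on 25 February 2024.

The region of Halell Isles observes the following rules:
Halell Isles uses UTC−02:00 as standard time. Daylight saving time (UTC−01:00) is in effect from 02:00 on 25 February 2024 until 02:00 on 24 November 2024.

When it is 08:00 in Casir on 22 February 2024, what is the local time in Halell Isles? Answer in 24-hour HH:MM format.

Daylight saving runs 27 November 2023 – 25 February 2024; 22 February 2024 is inside that window, so Casir is at UTC+12:30.
08:00 Casir − 12h30m = 19:30 UTC (rolling into the previous day, 21 February 2024).
At the standard offset (UTC−02:00), 19:30 UTC − 2h = 17:30 Halell Isles standard time.
The standard-time date in Halell Isles, 21 February 2024, is outside the daylight-saving period (25 February – 24 November), so Halell Isles is on standard time, UTC−02:00.
19:30 UTC − 2h = 17:30 Halell Isles.

17:30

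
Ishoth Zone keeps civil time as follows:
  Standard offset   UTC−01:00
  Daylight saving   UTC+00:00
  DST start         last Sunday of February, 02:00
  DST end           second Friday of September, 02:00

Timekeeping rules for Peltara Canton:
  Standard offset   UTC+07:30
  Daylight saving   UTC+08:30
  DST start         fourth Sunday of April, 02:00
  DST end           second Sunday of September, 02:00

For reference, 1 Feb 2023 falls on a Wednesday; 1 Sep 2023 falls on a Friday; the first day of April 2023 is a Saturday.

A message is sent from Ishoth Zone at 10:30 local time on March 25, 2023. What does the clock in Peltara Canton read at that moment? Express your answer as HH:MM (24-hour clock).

1 February 2023 is a Wednesday, so Sundays fall on 5, 12, 19, 26; the last is February 26.
1 September 2023 is a Friday, so the first Friday is September 1 and the second is September 8.
March 25, 2023 lies within the daylight-saving period (26 February – 8 September), so Ishoth Zone is on daylight time, UTC+00:00.
10:30 Ishoth Zone − 0h = 10:30 UTC.
1 April 2023 is a Saturday, so the first Sunday is April 2 and the fourth is April 23.
1 September 2023 is a Friday, so the first Sunday is September 3 and the second is September 10.
At the standard offset (UTC+07:30), 10:30 UTC + 7h30m = 18:00 Peltara Canton standard time.
The standard-time date in Peltara Canton, March 25, 2023, does not fall between 23 April and 10 September, so daylight saving is not in effect and Peltara Canton is at UTC+07:30.
10:30 UTC + 7h30m = 18:00 Peltara Canton.

18:00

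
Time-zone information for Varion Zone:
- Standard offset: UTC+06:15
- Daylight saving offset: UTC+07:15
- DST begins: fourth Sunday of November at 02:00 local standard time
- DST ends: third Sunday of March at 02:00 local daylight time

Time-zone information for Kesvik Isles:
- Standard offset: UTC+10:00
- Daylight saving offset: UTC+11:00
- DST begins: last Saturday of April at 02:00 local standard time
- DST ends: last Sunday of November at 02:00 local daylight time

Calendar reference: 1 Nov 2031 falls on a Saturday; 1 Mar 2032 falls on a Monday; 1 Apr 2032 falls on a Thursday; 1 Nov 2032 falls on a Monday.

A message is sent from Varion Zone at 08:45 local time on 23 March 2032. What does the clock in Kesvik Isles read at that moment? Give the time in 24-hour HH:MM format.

1 November 2031 is a Saturday, so the first Sunday is November 2 and the fourth is November 23.
1 March 2032 is a Monday, so the first Sunday is March 7 and the third is March 21.
Daylight saving runs 23 November 2031 – 21 March 2032; 23 March 2032 is outside that window, so Varion Zone is on standard time at UTC+06:15.
08:45 Varion Zone − 6h15m = 02:30 UTC.
1 April 2032 is a Thursday, so Saturdays fall on 3, 10, 17, 24; the last is April 24.
1 November 2032 is a Monday, so Sundays fall on 7, 14, 21, 28; the last is November 28.
At the standard offset (UTC+10:00), 02:30 UTC + 10h = 12:30 Kesvik Isles standard time.
The standard-time date in Kesvik Isles, 23 March 2032, does not fall between 24 April and 28 November, so daylight saving is not in effect and Kesvik Isles is at UTC+10:00.
02:30 UTC + 10h = 12:30 Kesvik Isles.

12:30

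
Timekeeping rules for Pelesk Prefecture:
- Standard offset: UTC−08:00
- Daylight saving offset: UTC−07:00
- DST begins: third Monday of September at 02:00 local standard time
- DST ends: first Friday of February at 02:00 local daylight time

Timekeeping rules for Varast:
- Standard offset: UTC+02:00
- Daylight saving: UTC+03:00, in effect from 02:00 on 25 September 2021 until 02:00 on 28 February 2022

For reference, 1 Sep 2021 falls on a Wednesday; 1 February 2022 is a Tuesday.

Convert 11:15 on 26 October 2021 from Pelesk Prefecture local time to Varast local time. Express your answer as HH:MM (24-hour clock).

1 September 2021 is a Wednesday, so the first Monday is September 6 and the third is September 20.
1 February 2022 is a Tuesday, so the first Friday is February 4.
Daylight saving runs 20 September 2021 – 4 February 2022; 26 October 2021 is inside that window, so Pelesk Prefecture is at UTC−07:00.
11:15 Pelesk Prefecture + 7h = 18:15 UTC.
At the standard offset (UTC+02:00), 18:15 UTC + 2h = 20:15 Varast standard time.
The standard-time date in Varast, 26 October 2021, falls between 25 September 2021 and 28 February 2022, so daylight saving is in effect and Varast is at UTC+03:00.
18:15 UTC + 3h = 21:15 Varast.

21:15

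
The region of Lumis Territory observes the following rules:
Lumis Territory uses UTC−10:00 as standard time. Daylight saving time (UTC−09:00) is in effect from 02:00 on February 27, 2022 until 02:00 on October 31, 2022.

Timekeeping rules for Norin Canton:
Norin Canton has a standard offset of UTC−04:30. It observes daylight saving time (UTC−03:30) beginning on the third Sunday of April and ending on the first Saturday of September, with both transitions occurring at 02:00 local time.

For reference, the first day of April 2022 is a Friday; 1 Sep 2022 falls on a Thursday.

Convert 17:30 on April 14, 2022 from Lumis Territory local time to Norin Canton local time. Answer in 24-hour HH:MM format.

April 14, 2022 falls between 27 February and 31 October, so daylight saving is in effect and Lumis Territory is at UTC−09:00.
17:30 Lumis Territory + 9h = 02:30 UTC (rolling into the next day, 15 April 2022).
1 April 2022 is a Friday, so the first Sunday is April 3 and the third is April 17.
1 September 2022 is a Thursday, so the first Saturday is September 3.
At the standard offset (UTC−04:30), 02:30 UTC − 4h30m = 22:00 Norin Canton standard time (rolling into the previous day, 14 April 2022).
Daylight saving runs 17 April – 3 September; the standard-time date in Norin Canton, April 14, 2022, is outside that window, so Norin Canton is on standard time at UTC−04:30.
02:30 UTC − 4h30m = 22:00 Norin Canton (rolling into the previous day, 14 April 2022).

22:00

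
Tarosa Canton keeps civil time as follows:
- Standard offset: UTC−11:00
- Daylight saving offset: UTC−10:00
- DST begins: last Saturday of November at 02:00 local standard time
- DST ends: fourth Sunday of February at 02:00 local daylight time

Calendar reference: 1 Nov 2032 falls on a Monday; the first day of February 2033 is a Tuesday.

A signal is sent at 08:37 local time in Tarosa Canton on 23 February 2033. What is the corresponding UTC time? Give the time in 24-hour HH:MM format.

18:37

1 November 2032 is a Monday, so Saturdays fall on 6, 13, 20, 27; the last is November 27.
1 February 2033 is a Tuesday, so the first Sunday is February 6 and the fourth is February 27.
Daylight saving runs 27 November 2032 – 27 February 2033; 23 February 2033 is inside that window, so Tarosa Canton is at UTC−10:00.
08:37 local + 10h = 18:37 UTC.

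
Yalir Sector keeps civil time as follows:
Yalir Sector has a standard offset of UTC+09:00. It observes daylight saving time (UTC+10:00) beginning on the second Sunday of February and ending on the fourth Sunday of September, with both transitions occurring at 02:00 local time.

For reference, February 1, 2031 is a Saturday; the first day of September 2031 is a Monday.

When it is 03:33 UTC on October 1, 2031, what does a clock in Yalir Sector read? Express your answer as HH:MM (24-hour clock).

1 February 2031 is a Saturday, so the first Sunday is February 2 and the second is February 9.
1 September 2031 is a Monday, so the first Sunday is September 7 and the fourth is September 28.
At the standard offset (UTC+09:00), 03:33 UTC + 9h = 12:33 Yalir Sector standard time.
The standard-time date in Yalir Sector, October 1, 2031, does not fall between 9 February and 28 September, so daylight saving is not in effect and Yalir Sector is at UTC+09:00.
03:33 UTC + 9h = 12:33 local.

12:33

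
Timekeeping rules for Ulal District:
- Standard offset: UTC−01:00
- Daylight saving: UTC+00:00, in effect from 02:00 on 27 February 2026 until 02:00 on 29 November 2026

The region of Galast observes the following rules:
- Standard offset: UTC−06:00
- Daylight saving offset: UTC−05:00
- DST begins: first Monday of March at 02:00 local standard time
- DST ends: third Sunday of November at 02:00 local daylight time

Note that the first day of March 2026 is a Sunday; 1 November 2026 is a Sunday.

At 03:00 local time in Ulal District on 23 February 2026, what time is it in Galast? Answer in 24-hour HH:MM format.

22:00

23 February 2026 does not fall between 27 February and 29 November, so daylight saving is not in effect and Ulal District is at UTC−01:00.
03:00 Ulal District + 1h = 04:00 UTC.
1 March 2026 is a Sunday, so the first Monday is March 2.
1 November 2026 is a Sunday, so the first Sunday is November 1 and the third is November 15.
At the standard offset (UTC−06:00), 04:00 UTC − 6h = 22:00 Galast standard time (rolling into the previous day, 22 February 2026).
The standard-time date in Galast, 22 February 2026, does not fall between 2 March and 15 November, so daylight saving is not in effect and Galast is at UTC−06:00.
04:00 UTC − 6h = 22:00 Galast (rolling into the previous day, 22 February 2026).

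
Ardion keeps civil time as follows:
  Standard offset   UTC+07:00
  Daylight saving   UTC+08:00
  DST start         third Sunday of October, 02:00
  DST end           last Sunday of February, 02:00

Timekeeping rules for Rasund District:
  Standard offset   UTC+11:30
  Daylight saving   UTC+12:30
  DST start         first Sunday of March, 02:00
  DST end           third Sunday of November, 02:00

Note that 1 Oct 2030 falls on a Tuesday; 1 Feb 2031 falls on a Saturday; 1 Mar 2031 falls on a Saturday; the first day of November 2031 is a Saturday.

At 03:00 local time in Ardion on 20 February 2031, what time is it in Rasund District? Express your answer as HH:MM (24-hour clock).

1 October 2030 is a Tuesday, so the first Sunday is October 6 and the third is October 20.
1 February 2031 is a Saturday, so Sundays fall on 2, 9, 16, 23; the last is February 23.
20 February 2031 lies within the daylight-saving period (20 October 2030 – 23 February 2031), so Ardion is on daylight time, UTC+08:00.
03:00 Ardion − 8h = 19:00 UTC (rolling into the previous day, 19 February 2031).
1 March 2031 is a Saturday, so the first Sunday is March 2.
1 November 2031 is a Saturday, so the first Sunday is November 2 and the third is November 16.
At the standard offset (UTC+11:30), 19:00 UTC + 11h30m = 06:30 Rasund District standard time (rolling into the next day, 20 February 2031).
The standard-time date in Rasund District, 20 February 2031, does not fall between 2 March and 16 November, so daylight saving is not in effect and Rasund District is at UTC+11:30.
19:00 UTC + 11h30m = 06:30 Rasund District (rolling into the next day, 20 February 2031).

06:30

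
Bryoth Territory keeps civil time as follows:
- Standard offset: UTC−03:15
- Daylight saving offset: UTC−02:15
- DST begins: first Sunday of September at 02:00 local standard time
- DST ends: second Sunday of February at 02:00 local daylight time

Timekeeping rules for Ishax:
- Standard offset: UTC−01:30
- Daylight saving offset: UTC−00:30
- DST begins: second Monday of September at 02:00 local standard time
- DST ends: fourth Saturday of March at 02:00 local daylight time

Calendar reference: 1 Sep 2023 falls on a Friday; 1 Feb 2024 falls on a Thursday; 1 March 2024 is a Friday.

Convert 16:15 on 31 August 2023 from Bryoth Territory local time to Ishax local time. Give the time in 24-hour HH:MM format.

18:00

1 September 2023 is a Friday, so the first Sunday is September 3.
1 February 2024 is a Thursday, so the first Sunday is February 4 and the second is February 11.
31 August 2023 does not fall between 3 September 2023 and 11 February 2024, so daylight saving is not in effect and Bryoth Territory is at UTC−03:15.
16:15 Bryoth Territory + 3h15m = 19:30 UTC.
1 September 2023 is a Friday, so the first Monday is September 4 and the second is September 11.
1 March 2024 is a Friday, so the first Saturday is March 2 and the fourth is March 23.
At the standard offset (UTC−01:30), 19:30 UTC − 1h30m = 18:00 Ishax standard time.
The standard-time date in Ishax, 31 August 2023, is outside the daylight-saving period (11 September 2023 – 23 March 2024), so Ishax is on standard time, UTC−01:30.
19:30 UTC − 1h30m = 18:00 Ishax.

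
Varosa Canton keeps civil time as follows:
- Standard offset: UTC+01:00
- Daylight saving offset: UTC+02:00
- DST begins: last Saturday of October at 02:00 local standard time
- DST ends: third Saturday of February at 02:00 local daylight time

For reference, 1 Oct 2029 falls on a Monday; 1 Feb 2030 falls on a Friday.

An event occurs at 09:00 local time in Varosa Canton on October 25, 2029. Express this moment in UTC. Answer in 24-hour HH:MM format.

08:00

1 October 2029 is a Monday, so Saturdays fall on 6, 13, 20, 27; the last is October 27.
1 February 2030 is a Friday, so the first Saturday is February 2 and the third is February 16.
October 25, 2029 does not fall between 27 October 2029 and 16 February 2030, so daylight saving is not in effect and Varosa Canton is at UTC+01:00.
09:00 local − 1h = 08:00 UTC.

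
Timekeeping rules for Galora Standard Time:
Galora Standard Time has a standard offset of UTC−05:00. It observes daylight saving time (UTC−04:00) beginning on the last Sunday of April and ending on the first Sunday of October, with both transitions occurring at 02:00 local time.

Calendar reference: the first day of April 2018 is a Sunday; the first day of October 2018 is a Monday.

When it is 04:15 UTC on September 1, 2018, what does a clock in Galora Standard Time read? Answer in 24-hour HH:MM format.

00:15

1 April 2018 is a Sunday, so Sundays fall on 1, 8, 15, 22, 29; the last is April 29.
1 October 2018 is a Monday, so the first Sunday is October 7.
At the standard offset (UTC−05:00), 04:15 UTC − 5h = 23:15 Galora Standard Time standard time (rolling into the previous day, 31 August 2018).
The standard-time date in Galora Standard Time, August 31, 2018, lies within the daylight-saving period (29 April – 7 October), so Galora Standard Time is on daylight time, UTC−04:00.
04:15 UTC − 4h = 00:15 local.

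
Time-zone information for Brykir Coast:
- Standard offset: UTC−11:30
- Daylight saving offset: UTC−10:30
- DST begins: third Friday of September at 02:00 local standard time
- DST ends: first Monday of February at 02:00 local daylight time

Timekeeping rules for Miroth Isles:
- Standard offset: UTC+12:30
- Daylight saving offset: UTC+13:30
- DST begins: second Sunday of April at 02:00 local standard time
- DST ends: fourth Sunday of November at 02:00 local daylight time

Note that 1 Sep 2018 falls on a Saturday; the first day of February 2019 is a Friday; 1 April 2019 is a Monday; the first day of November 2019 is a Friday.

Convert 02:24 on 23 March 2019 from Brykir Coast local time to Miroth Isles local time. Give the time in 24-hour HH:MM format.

1 September 2018 is a Saturday, so the first Friday is September 7 and the third is September 21.
1 February 2019 is a Friday, so the first Monday is February 4.
23 March 2019 is outside the daylight-saving period (21 September 2018 – 4 February 2019), so Brykir Coast is on standard time, UTC−11:30.
02:24 Brykir Coast + 11h30m = 13:54 UTC.
1 April 2019 is a Monday, so the first Sunday is April 7 and the second is April 14.
1 November 2019 is a Friday, so the first Sunday is November 3 and the fourth is November 24.
At the standard offset (UTC+12:30), 13:54 UTC + 12h30m = 02:24 Miroth Isles standard time (rolling into the next day, 24 March 2019).
The standard-time date in Miroth Isles, 24 March 2019, does not fall between 14 April and 24 November, so daylight saving is not in effect and Miroth Isles is at UTC+12:30.
13:54 UTC + 12h30m = 02:24 Miroth Isles (rolling into the next day, 24 March 2019).

02:24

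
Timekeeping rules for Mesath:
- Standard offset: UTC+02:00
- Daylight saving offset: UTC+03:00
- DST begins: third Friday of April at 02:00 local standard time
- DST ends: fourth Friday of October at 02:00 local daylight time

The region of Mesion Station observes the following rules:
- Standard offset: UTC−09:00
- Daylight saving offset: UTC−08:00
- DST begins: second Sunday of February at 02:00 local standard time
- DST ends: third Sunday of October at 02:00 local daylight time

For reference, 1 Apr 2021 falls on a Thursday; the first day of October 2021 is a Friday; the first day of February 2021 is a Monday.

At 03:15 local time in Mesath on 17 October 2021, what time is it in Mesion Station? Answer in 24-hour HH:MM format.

1 April 2021 is a Thursday, so the first Friday is April 2 and the third is April 16.
1 October 2021 is a Friday, so the first Friday is October 1 and the fourth is October 22.
17 October 2021 falls between 16 April and 22 October, so daylight saving is in effect and Mesath is at UTC+03:00.
03:15 Mesath − 3h = 00:15 UTC.
1 February 2021 is a Monday, so the first Sunday is February 7 and the second is February 14.
1 October 2021 is a Friday, so the first Sunday is October 3 and the third is October 17.
At the standard offset (UTC−09:00), 00:15 UTC − 9h = 15:15 Mesion Station standard time (rolling into the previous day, 16 October 2021).
The standard-time date in Mesion Station, 16 October 2021, falls between 14 February and 17 October, so daylight saving is in effect and Mesion Station is at UTC−08:00.
00:15 UTC − 8h = 16:15 Mesion Station (rolling into the previous day, 16 October 2021).

16:15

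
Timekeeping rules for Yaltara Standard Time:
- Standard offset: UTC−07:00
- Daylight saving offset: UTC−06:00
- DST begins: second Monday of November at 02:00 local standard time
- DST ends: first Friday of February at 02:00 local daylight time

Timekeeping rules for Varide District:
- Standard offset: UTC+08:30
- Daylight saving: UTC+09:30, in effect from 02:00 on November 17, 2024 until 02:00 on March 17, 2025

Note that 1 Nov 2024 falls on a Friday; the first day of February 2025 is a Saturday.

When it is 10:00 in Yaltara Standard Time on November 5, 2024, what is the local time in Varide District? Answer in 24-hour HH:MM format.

01:30

1 November 2024 is a Friday, so the first Monday is November 4 and the second is November 11.
1 February 2025 is a Saturday, so the first Friday is February 7.
November 5, 2024 is outside the daylight-saving period (11 November 2024 – 7 February 2025), so Yaltara Standard Time is on standard time, UTC−07:00.
10:00 Yaltara Standard Time + 7h = 17:00 UTC.
At the standard offset (UTC+08:30), 17:00 UTC + 8h30m = 01:30 Varide District standard time (rolling into the next day, 6 November 2024).
Daylight saving runs 17 November 2024 – 17 March 2025; the standard-time date in Varide District, November 6, 2024, is outside that window, so Varide District is on standard time at UTC+08:30.
17:00 UTC + 8h30m = 01:30 Varide District (rolling into the next day, 6 November 2024).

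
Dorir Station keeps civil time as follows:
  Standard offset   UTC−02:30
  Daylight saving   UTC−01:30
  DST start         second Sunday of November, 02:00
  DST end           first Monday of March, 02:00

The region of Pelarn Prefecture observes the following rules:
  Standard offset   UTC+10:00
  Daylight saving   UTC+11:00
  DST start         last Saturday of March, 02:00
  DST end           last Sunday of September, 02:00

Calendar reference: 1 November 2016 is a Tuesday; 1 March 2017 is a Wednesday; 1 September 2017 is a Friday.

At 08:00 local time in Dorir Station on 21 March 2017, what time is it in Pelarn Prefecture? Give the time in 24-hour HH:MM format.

1 November 2016 is a Tuesday, so the first Sunday is November 6 and the second is November 13.
1 March 2017 is a Wednesday, so the first Monday is March 6.
21 March 2017 does not fall between 13 November 2016 and 6 March 2017, so daylight saving is not in effect and Dorir Station is at UTC−02:30.
08:00 Dorir Station + 2h30m = 10:30 UTC.
1 March 2017 is a Wednesday, so Saturdays fall on 4, 11, 18, 25; the last is March 25.
1 September 2017 is a Friday, so Sundays fall on 3, 10, 17, 24; the last is September 24.
At the standard offset (UTC+10:00), 10:30 UTC + 10h = 20:30 Pelarn Prefecture standard time.
The standard-time date in Pelarn Prefecture, 21 March 2017, is outside the daylight-saving period (25 March – 24 September), so Pelarn Prefecture is on standard time, UTC+10:00.
10:30 UTC + 10h = 20:30 Pelarn Prefecture.

20:30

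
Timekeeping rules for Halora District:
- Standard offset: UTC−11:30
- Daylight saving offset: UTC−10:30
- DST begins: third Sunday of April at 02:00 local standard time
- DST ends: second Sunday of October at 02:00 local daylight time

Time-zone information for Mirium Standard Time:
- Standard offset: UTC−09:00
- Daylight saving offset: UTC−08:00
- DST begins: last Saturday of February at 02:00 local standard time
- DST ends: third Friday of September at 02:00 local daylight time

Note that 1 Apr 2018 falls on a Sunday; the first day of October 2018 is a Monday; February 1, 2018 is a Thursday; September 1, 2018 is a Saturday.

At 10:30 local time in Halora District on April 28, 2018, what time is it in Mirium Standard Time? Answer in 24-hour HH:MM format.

13:00

1 April 2018 is a Sunday, so the first Sunday is April 1 and the third is April 15.
1 October 2018 is a Monday, so the first Sunday is October 7 and the second is October 14.
April 28, 2018 lies within the daylight-saving period (15 April – 14 October), so Halora District is on daylight time, UTC−10:30.
10:30 Halora District + 10h30m = 21:00 UTC.
1 February 2018 is a Thursday, so Saturdays fall on 3, 10, 17, 24; the last is February 24.
1 September 2018 is a Saturday, so the first Friday is September 7 and the third is September 21.
At the standard offset (UTC−09:00), 21:00 UTC − 9h = 12:00 Mirium Standard Time standard time.
Daylight saving runs 24 February – 21 September; the standard-time date in Mirium Standard Time, April 28, 2018, is inside that window, so Mirium Standard Time is at UTC−08:00.
21:00 UTC − 8h = 13:00 Mirium Standard Time.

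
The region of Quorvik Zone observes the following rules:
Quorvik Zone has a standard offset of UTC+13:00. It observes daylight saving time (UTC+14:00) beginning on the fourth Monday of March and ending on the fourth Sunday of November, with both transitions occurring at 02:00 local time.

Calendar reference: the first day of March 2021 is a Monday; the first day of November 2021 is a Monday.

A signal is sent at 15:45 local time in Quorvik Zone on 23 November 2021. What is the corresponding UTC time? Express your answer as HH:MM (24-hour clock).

1 March 2021 is a Monday, so the first Monday is March 1 and the fourth is March 22.
1 November 2021 is a Monday, so the first Sunday is November 7 and the fourth is November 28.
23 November 2021 falls between 22 March and 28 November, so daylight saving is in effect and Quorvik Zone is at UTC+14:00.
15:45 local − 14h = 01:45 UTC.

01:45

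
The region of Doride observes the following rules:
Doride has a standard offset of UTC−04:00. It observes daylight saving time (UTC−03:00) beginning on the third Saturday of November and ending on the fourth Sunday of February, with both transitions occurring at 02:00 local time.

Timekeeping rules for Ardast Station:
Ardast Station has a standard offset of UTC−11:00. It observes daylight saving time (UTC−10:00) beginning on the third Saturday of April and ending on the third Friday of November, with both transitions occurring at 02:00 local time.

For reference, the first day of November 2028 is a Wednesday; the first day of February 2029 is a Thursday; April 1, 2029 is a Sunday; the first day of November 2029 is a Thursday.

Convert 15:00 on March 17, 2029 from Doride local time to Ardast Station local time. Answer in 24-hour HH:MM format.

1 November 2028 is a Wednesday, so the first Saturday is November 4 and the third is November 18.
1 February 2029 is a Thursday, so the first Sunday is February 4 and the fourth is February 25.
March 17, 2029 is outside the daylight-saving period (18 November 2028 – 25 February 2029), so Doride is on standard time, UTC−04:00.
15:00 Doride + 4h = 19:00 UTC.
1 April 2029 is a Sunday, so the first Saturday is April 7 and the third is April 21.
1 November 2029 is a Thursday, so the first Friday is November 2 and the third is November 16.
At the standard offset (UTC−11:00), 19:00 UTC − 11h = 08:00 Ardast Station standard time.
The standard-time date in Ardast Station, March 17, 2029, is outside the daylight-saving period (21 April – 16 November), so Ardast Station is on standard time, UTC−11:00.
19:00 UTC − 11h = 08:00 Ardast Station.

08:00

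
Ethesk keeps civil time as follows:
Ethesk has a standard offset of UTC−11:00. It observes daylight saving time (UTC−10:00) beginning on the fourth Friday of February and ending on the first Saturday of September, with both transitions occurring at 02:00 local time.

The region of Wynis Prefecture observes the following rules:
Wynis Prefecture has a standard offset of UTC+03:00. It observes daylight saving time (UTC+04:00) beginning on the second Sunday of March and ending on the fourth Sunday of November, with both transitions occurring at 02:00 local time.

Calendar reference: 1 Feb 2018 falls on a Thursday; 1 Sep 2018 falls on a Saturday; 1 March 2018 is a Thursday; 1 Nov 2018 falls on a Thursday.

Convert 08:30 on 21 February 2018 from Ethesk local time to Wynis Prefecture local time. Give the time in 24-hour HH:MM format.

1 February 2018 is a Thursday, so the first Friday is February 2 and the fourth is February 23.
1 September 2018 is a Saturday, so the first Saturday is September 1.
21 February 2018 does not fall between 23 February and 1 September, so daylight saving is not in effect and Ethesk is at UTC−11:00.
08:30 Ethesk + 11h = 19:30 UTC.
1 March 2018 is a Thursday, so the first Sunday is March 4 and the second is March 11.
1 November 2018 is a Thursday, so the first Sunday is November 4 and the fourth is November 25.
At the standard offset (UTC+03:00), 19:30 UTC + 3h = 22:30 Wynis Prefecture standard time.
The standard-time date in Wynis Prefecture, 21 February 2018, is outside the daylight-saving period (11 March – 25 November), so Wynis Prefecture is on standard time, UTC+03:00.
19:30 UTC + 3h = 22:30 Wynis Prefecture.

22:30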